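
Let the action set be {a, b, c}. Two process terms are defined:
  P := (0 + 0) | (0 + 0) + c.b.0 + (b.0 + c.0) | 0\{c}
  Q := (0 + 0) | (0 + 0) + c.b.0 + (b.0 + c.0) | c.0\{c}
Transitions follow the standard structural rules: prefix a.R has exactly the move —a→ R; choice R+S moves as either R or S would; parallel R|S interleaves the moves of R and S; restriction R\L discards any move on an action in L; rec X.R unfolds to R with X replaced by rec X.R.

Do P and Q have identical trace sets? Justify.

Reachable graph of P (4 states):
  p0 = (0 + 0) | (0 + 0) + c.b.0 + (b.0 + c.0) | 0\{c} :: -b-> p1, -c-> p1, -c-> p2
  p1 = 0 | 0\{c} :: ∅
  p2 = b.0 :: -b-> p3
  p3 = 0 :: ∅
Reachable graph of Q (6 states):
  q0 = (0 + 0) | (0 + 0) + c.b.0 + (b.0 + c.0) | c.0\{c} :: -b-> q1, -c-> q1, -c-> q2, -c-> q3
  q1 = 0 | c.0\{c} :: -c-> q4
  q2 = (b.0 + c.0) | 0\{c} :: -b-> q4, -c-> q4
  q3 = b.0 :: -b-> q5
  q4 = 0 | 0\{c} :: ∅
  q5 = 0 :: ∅
Executing bc from Q (initial set {q0}):
  step 1 (b): {q1}
  step 2 (c): {q4}
  ✓ Q
Executing bc from P (initial set {p0}):
  step 1 (b): {p1}
  step 2 (c): ∅  — P cannot continue

trace-distinct — witness ⟨bc⟩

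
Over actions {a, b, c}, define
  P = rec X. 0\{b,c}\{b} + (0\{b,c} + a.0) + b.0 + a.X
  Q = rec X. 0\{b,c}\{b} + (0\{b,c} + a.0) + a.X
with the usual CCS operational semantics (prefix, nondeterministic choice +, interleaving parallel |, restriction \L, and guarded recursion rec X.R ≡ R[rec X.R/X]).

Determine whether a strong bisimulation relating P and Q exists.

Reachable graph of P (2 states):
  u0 = rec X. 0\{b,c}\{b} + (0\{b,c} + a.0) + b.0 + a.X | =a=> u0, =a=> u1, =b=> u1
  u1 = 0 | (no moves)
Reachable graph of Q (2 states):
  v0 = rec X. 0\{b,c}\{b} + (0\{b,c} + a.0) + a.X | =a=> v0, =a=> v1
  v1 = 0 | (no moves)
Bisimilarity quotient blocks:
  B0 = {u0}
  B1 = {u1, v1}
  B2 = {v0}
u0 ∈ B0, v0 ∈ B2 → different blocks

NO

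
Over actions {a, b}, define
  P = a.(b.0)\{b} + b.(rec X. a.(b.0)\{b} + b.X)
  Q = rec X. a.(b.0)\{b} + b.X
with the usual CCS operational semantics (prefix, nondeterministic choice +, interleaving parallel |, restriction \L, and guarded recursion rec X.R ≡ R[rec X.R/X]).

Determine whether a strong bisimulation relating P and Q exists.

YES

LTS(P): 3 reachable states
  p0 = a.(b.0)\{b} + b.(rec X. a.(b.0)\{b} + b.X) :: ··a··> p1, ··b··> p2
  p1 = (b.0)\{b} :: stopped
  p2 = rec X. a.(b.0)\{b} + b.X :: ··a··> p1, ··b··> p2
LTS(Q): 2 reachable states
  q0 = rec X. a.(b.0)\{b} + b.X :: ··a··> q1, ··b··> q0
  q1 = (b.0)\{b} :: stopped
Partition-refinement fixed point:
  B0 = {p0, p2, q0}
  B1 = {p1, q1}
p0 ∈ B0, q0 ∈ B0 → same block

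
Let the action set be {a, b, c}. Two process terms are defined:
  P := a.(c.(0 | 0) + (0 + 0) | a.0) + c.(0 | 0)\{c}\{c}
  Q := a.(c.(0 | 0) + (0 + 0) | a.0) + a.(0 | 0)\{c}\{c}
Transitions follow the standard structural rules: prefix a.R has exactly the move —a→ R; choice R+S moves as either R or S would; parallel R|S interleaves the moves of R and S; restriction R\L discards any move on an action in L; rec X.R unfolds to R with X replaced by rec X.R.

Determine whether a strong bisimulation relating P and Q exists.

not bisimilar

Reachable graph of P (5 states):
  p0 = a.(c.(0 | 0) + (0 + 0) | a.0) + c.(0 | 0)\{c}\{c} | ··a··> p1, ··c··> p2
  p1 = c.(0 | 0) + (0 + 0) | a.0 | ··a··> p3, ··c··> p4
  p2 = (0 | 0)\{c}\{c} | (no moves)
  p3 = (0 + 0) | 0 | (no moves)
  p4 = 0 | 0 | (no moves)
Reachable graph of Q (5 states):
  q0 = a.(c.(0 | 0) + (0 + 0) | a.0) + a.(0 | 0)\{c}\{c} | ··a··> q1, ··a··> q2
  q1 = (0 | 0)\{c}\{c} | (no moves)
  q2 = c.(0 | 0) + (0 + 0) | a.0 | ··a··> q3, ··c··> q4
  q3 = (0 + 0) | 0 | (no moves)
  q4 = 0 | 0 | (no moves)
Partition-refinement fixed point:
  B0 = {p0}
  B1 = {p2, p3, p4, q1, q3, q4}
  B2 = {p1, q2}
  B3 = {q0}
p0 ∈ B0, q0 ∈ B3 → different blocks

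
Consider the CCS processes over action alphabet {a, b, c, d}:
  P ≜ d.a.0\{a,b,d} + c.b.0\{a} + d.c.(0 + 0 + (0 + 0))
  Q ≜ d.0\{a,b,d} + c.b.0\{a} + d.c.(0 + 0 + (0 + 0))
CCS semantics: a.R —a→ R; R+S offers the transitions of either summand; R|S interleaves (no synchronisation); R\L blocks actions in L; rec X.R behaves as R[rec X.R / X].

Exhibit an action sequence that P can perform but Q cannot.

P's transition system — 7 states:
  p0 = d.a.0\{a,b,d} + c.b.0\{a} + d.c.(0 + 0 + (0 + 0)) :: ··c··> p1, ··d··> p2, ··d··> p3
  p1 = b.0\{a} :: ··b··> p4
  p2 = a.0\{a,b,d} :: ··a··> p5
  p3 = c.(0 + 0 + (0 + 0)) :: ··c··> p6
  p4 = 0\{a} :: ·
  p5 = 0\{a,b,d} :: ·
  p6 = 0 + 0 + (0 + 0) :: ·
Q's transition system — 6 states:
  q0 = d.0\{a,b,d} + c.b.0\{a} + d.c.(0 + 0 + (0 + 0)) :: ··c··> q1, ··d··> q2, ··d··> q3
  q1 = b.0\{a} :: ··b··> q4
  q2 = 0\{a,b,d} :: ·
  q3 = c.(0 + 0 + (0 + 0)) :: ··c··> q5
  q4 = 0\{a} :: ·
  q5 = 0 + 0 + (0 + 0) :: ·
Run σ = ⟨da⟩ on P: start {p0}
  step 1 (d): {p2, p3}
  step 2 (a): {p5}
  P completes σ.
Run σ = ⟨da⟩ on Q: start {q0}
  step 1 (d): {q2, q3}
  step 2 (a): no successor for Q

da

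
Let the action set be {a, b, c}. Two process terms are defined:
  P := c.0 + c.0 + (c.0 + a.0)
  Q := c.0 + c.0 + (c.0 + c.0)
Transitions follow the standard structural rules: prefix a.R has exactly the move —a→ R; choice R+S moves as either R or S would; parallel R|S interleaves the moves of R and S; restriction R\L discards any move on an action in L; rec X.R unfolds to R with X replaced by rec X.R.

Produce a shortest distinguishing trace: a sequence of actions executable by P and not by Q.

P's transition system — 2 states:
  m0 = c.0 + c.0 + (c.0 + a.0) ⊢ =a=> m1, =c=> m1
  m1 = 0 ⊢ ∅
Q's transition system — 2 states:
  n0 = c.0 + c.0 + (c.0 + c.0) ⊢ =c=> n1
  n1 = 0 ⊢ ∅
Run σ = ⟨a⟩ on P: start {m0}
  [1] a ⇒ {m1}
  P completes σ.
Run σ = ⟨a⟩ on Q: start {n0}
  [1] a ⇒ no successor for Q

a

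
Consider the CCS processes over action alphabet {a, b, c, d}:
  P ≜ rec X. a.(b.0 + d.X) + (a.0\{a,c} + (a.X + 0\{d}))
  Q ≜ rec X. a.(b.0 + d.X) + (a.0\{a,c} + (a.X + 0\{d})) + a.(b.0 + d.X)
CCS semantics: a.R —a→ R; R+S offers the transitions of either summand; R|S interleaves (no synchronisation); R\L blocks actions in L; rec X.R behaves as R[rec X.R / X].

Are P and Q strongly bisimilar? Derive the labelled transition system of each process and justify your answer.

LTS(P): 4 reachable states
  u0 = rec X. a.(b.0 + d.X) + (a.0\{a,c} + (a.X + 0\{d})) has moves -a-> u0, -a-> u1, -a-> u2
  u1 = 0\{a,c} has moves ∅
  u2 = b.0 + d.(rec X. a.(b.0 + d.X) + (a.0\{a,c} + (a.X + 0\{d}))) has moves -b-> u3, -d-> u0
  u3 = 0 has moves ∅
LTS(Q): 4 reachable states
  v0 = rec X. a.(b.0 + d.X) + (a.0\{a,c} + (a.X + 0\{d})) + a.(b.0 + d.X) has moves -a-> v0, -a-> v1, -a-> v2
  v1 = 0\{a,c} has moves ∅
  v2 = b.0 + d.(rec X. a.(b.0 + d.X) + (a.0\{a,c} + (a.X + 0\{d})) + a.(b.0 + d.X)) has moves -b-> v3, -d-> v0
  v3 = 0 has moves ∅
Coarsest stable partition (strong bisimilarity classes):
  B0 = {u0, v0}
  B1 = {u1, u3, v1, v3}
  B2 = {u2, v2}
u0 ∈ B0, v0 ∈ B0 → same block

P ~ Q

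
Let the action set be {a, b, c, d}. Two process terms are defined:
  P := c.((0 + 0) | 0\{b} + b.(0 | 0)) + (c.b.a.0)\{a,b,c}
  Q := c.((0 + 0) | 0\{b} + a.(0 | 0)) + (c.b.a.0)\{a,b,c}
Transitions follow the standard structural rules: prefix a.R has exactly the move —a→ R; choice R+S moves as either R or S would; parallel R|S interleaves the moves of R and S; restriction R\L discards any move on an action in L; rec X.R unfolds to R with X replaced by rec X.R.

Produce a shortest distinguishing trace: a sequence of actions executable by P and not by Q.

cb

P's transition system — 3 states:
  s0 = c.((0 + 0) | 0\{b} + b.(0 | 0)) + (c.b.a.0)\{a,b,c} :: -c-> s1
  s1 = (0 + 0) | 0\{b} + b.(0 | 0) :: -b-> s2
  s2 = 0 | 0 :: stopped
Q's transition system — 3 states:
  t0 = c.((0 + 0) | 0\{b} + a.(0 | 0)) + (c.b.a.0)\{a,b,c} :: -c-> t1
  t1 = (0 + 0) | 0\{b} + a.(0 | 0) :: -a-> t2
  t2 = 0 | 0 :: stopped
Run σ = ⟨cb⟩ on P: start {s0}
  [1] c ⇒ {s1}
  [2] b ⇒ {s2}
  P completes σ.
Run σ = ⟨cb⟩ on Q: start {t0}
  [1] c ⇒ {t1}
  [2] b ⇒ ∅ (Q stuck)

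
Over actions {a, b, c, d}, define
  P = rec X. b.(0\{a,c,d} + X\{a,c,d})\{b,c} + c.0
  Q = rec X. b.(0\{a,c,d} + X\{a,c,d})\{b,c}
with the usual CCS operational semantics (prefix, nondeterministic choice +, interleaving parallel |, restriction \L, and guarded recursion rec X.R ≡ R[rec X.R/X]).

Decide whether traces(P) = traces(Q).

NO — witness ⟨c⟩

Reachable graph of P (3 states):
  m0 = rec X. b.(0\{a,c,d} + X\{a,c,d})\{b,c} + c.0 → =b=> m1, =c=> m2
  m1 = (0\{a,c,d} + (rec X. b.(0\{a,c,d} + X\{a,c,d})\{b,c} + c.0)\{a,c,d})\{b,c} → ∅
  m2 = 0 → ∅
Reachable graph of Q (2 states):
  n0 = rec X. b.(0\{a,c,d} + X\{a,c,d})\{b,c} → =b=> n1
  n1 = (0\{a,c,d} + (rec X. b.(0\{a,c,d} + X\{a,c,d})\{b,c})\{a,c,d})\{b,c} → ∅
Executing c from P (initial set {m0}):
  [1] c ⇒ {m2}
  P completes σ.
Executing c from Q (initial set {n0}):
  [1] c ⇒ ∅  — Q cannot continue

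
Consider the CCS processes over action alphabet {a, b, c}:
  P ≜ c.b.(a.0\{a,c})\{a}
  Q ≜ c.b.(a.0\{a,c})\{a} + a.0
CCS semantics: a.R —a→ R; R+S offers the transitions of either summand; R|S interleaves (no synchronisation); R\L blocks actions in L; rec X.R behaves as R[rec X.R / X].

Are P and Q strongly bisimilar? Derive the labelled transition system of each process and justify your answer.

not bisimilar

LTS(P): 3 reachable states
  p0 = c.b.(a.0\{a,c})\{a} → --c--▸ p1
  p1 = b.(a.0\{a,c})\{a} → --b--▸ p2
  p2 = (a.0\{a,c})\{a} → (no moves)
LTS(Q): 4 reachable states
  q0 = c.b.(a.0\{a,c})\{a} + a.0 → --a--▸ q1, --c--▸ q2
  q1 = 0 → (no moves)
  q2 = b.(a.0\{a,c})\{a} → --b--▸ q3
  q3 = (a.0\{a,c})\{a} → (no moves)
Coarsest stable partition (strong bisimilarity classes):
  B0 = {p0}
  B1 = {p1, q2}
  B2 = {p2, q1, q3}
  B3 = {q0}
p0 ∈ B0, q0 ∈ B3 → different blocks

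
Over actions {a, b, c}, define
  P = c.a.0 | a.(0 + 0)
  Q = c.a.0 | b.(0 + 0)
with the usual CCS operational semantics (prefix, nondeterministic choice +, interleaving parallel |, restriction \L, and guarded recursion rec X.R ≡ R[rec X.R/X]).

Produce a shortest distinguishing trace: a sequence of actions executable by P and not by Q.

a

LTS(P): 6 reachable states
  u0 = c.a.0 | a.(0 + 0) → =a=> u1, =c=> u2
  u1 = c.a.0 | (0 + 0) → =c=> u3
  u2 = a.0 | a.(0 + 0) → =a=> u3, =a=> u4
  u3 = a.0 | (0 + 0) → =a=> u5
  u4 = 0 | a.(0 + 0) → =a=> u5
  u5 = 0 | (0 + 0) → ·
LTS(Q): 6 reachable states
  v0 = c.a.0 | b.(0 + 0) → =b=> v1, =c=> v2
  v1 = c.a.0 | (0 + 0) → =c=> v3
  v2 = a.0 | b.(0 + 0) → =a=> v4, =b=> v3
  v3 = a.0 | (0 + 0) → =a=> v5
  v4 = 0 | b.(0 + 0) → =b=> v5
  v5 = 0 | (0 + 0) → ·
Executing a from P (initial set {u0}):
  step 1 (a): {u1}
  — P admits the full trace.
Executing a from Q (initial set {v0}):
  step 1 (a): ∅  — Q cannot continue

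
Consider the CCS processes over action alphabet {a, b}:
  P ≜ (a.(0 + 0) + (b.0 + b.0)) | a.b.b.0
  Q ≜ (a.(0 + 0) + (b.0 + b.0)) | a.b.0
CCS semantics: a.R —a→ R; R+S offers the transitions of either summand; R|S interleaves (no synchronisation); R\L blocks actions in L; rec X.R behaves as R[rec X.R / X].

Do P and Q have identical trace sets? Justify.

P's transition system — 12 states:
  m0 = (a.(0 + 0) + (b.0 + b.0)) | a.b.b.0 ⊢ --a--▸ m1, --a--▸ m2, --b--▸ m3
  m1 = (0 + 0) | a.b.b.0 ⊢ --a--▸ m4
  m2 = (a.(0 + 0) + (b.0 + b.0)) | b.b.0 ⊢ --a--▸ m4, --b--▸ m5, --b--▸ m6
  m3 = 0 | a.b.b.0 ⊢ --a--▸ m6
  m4 = (0 + 0) | b.b.0 ⊢ --b--▸ m7
  m5 = (a.(0 + 0) + (b.0 + b.0)) | b.0 ⊢ --a--▸ m7, --b--▸ m8, --b--▸ m9
  m6 = 0 | b.b.0 ⊢ --b--▸ m9
  m7 = (0 + 0) | b.0 ⊢ --b--▸ m10
  m8 = (a.(0 + 0) + (b.0 + b.0)) | 0 ⊢ --a--▸ m10, --b--▸ m11
  m9 = 0 | b.0 ⊢ --b--▸ m11
  m10 = (0 + 0) | 0 ⊢ deadlocked
  m11 = 0 | 0 ⊢ deadlocked
Q's transition system — 9 states:
  n0 = (a.(0 + 0) + (b.0 + b.0)) | a.b.0 ⊢ --a--▸ n1, --a--▸ n2, --b--▸ n3
  n1 = (0 + 0) | a.b.0 ⊢ --a--▸ n4
  n2 = (a.(0 + 0) + (b.0 + b.0)) | b.0 ⊢ --a--▸ n4, --b--▸ n5, --b--▸ n6
  n3 = 0 | a.b.0 ⊢ --a--▸ n6
  n4 = (0 + 0) | b.0 ⊢ --b--▸ n7
  n5 = (a.(0 + 0) + (b.0 + b.0)) | 0 ⊢ --a--▸ n7, --b--▸ n8
  n6 = 0 | b.0 ⊢ --b--▸ n8
  n7 = (0 + 0) | 0 ⊢ deadlocked
  n8 = 0 | 0 ⊢ deadlocked
Run σ = ⟨aabb⟩ on P: start {m0}
  after a @ step 1: {m1, m2}
  after a @ step 2: {m4}
  after b @ step 3: {m7}
  after b @ step 4: {m10}
  ✓ P
Run σ = ⟨aabb⟩ on Q: start {n0}
  after a @ step 1: {n1, n2}
  after a @ step 2: {n4}
  after b @ step 3: {n7}
  after b @ step 4: ∅  — Q cannot continue

traces(P) ≠ traces(Q) — witness ⟨aabb⟩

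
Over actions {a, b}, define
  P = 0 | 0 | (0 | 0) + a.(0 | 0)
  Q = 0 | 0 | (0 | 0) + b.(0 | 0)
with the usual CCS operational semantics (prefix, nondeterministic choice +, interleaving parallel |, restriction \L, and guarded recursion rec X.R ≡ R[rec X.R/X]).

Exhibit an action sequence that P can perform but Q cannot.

P's transition system — 2 states:
  u0 = 0 | 0 | (0 | 0) + a.(0 | 0) :: —a→ u1
  u1 = 0 | 0 :: ∅
Q's transition system — 2 states:
  v0 = 0 | 0 | (0 | 0) + b.(0 | 0) :: —b→ v1
  v1 = 0 | 0 :: ∅
Executing a from P (initial set {u0}):
  after a @ step 1: {u1}
  P completes σ.
Executing a from Q (initial set {v0}):
  after a @ step 1: ∅  — Q cannot continue

a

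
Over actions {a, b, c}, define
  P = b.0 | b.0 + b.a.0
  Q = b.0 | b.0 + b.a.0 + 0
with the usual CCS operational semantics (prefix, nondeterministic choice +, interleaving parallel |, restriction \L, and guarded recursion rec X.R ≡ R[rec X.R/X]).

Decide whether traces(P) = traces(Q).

LTS(P): 6 reachable states
  m0 = b.0 | b.0 + b.a.0 | =b=> m1, =b=> m2, =b=> m3
  m1 = 0 | b.0 | =b=> m4
  m2 = a.0 | =a=> m5
  m3 = b.0 | 0 | =b=> m4
  m4 = 0 | 0 | ∅
  m5 = 0 | ∅
LTS(Q): 6 reachable states
  n0 = b.0 | b.0 + b.a.0 + 0 | =b=> n1, =b=> n2, =b=> n3
  n1 = 0 | b.0 | =b=> n4
  n2 = a.0 | =a=> n5
  n3 = b.0 | 0 | =b=> n4
  n4 = 0 | 0 | ∅
  n5 = 0 | ∅
Bisimilarity quotient blocks:
  B0 = {m0, n0}
  B1 = {m1, m3, n1, n3}
  B2 = {m4, m5, n4, n5}
  B3 = {m2, n2}
m0 ∈ B0, n0 ∈ B0 → same block
Bisimilar ⇒ trace-equivalent.

traces(P) = traces(Q)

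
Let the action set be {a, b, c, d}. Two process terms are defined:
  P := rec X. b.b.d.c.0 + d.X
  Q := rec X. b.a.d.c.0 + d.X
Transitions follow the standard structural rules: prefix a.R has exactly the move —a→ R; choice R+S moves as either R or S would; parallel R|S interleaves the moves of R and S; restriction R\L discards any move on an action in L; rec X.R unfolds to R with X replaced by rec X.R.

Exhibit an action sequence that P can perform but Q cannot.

bb

Reachable graph of P (5 states):
  m0 = rec X. b.b.d.c.0 + d.X :: --b--▸ m1, --d--▸ m0
  m1 = b.d.c.0 :: --b--▸ m2
  m2 = d.c.0 :: --d--▸ m3
  m3 = c.0 :: --c--▸ m4
  m4 = 0 :: ∅
Reachable graph of Q (5 states):
  n0 = rec X. b.a.d.c.0 + d.X :: --b--▸ n1, --d--▸ n0
  n1 = a.d.c.0 :: --a--▸ n2
  n2 = d.c.0 :: --d--▸ n3
  n3 = c.0 :: --c--▸ n4
  n4 = 0 :: ∅
Trace ⟨bb⟩ through P, begin at {m0}:
  step 1 (b): {m1}
  step 2 (b): {m2}
  — P admits the full trace.
Trace ⟨bb⟩ through Q, begin at {n0}:
  step 1 (b): {n1}
  step 2 (b): no successor for Q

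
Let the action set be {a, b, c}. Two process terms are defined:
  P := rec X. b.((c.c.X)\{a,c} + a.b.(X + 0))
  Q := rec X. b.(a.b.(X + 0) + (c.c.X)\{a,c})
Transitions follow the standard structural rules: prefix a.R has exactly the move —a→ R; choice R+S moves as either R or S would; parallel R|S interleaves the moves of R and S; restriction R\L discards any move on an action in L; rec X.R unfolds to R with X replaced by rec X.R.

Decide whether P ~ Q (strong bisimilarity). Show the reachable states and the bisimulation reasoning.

Reachable graph of P (4 states):
  p0 = rec X. b.((c.c.X)\{a,c} + a.b.(X + 0)) | --b--▸ p1
  p1 = (c.c.(rec X. b.((c.c.X)\{a,c} + a.b.(X + 0))))\{a,c} + a.b.((rec X. b.((c.c.X)\{a,c} + a.b.(X + 0))) + 0) | --a--▸ p2
  p2 = b.((rec X. b.((c.c.X)\{a,c} + a.b.(X + 0))) + 0) | --b--▸ p3
  p3 = (rec X. b.((c.c.X)\{a,c} + a.b.(X + 0))) + 0 | --b--▸ p1
Reachable graph of Q (4 states):
  q0 = rec X. b.(a.b.(X + 0) + (c.c.X)\{a,c}) | --b--▸ q1
  q1 = a.b.((rec X. b.(a.b.(X + 0) + (c.c.X)\{a,c})) + 0) + (c.c.(rec X. b.(a.b.(X + 0) + (c.c.X)\{a,c})))\{a,c} | --a--▸ q2
  q2 = b.((rec X. b.(a.b.(X + 0) + (c.c.X)\{a,c})) + 0) | --b--▸ q3
  q3 = (rec X. b.(a.b.(X + 0) + (c.c.X)\{a,c})) + 0 | --b--▸ q1
Bisimilarity quotient blocks:
  B0 = {p0, p3, q0, q3}
  B1 = {p1, q1}
  B2 = {p2, q2}
p0 ∈ B0, q0 ∈ B0 → same block

P ~ Q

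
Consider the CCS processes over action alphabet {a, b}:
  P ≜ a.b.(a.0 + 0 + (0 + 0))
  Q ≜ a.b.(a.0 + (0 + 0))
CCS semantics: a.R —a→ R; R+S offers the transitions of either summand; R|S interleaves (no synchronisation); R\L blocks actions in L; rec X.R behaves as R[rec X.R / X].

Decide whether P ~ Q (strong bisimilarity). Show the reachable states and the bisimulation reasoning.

LTS(P): 4 reachable states
  p0 = a.b.(a.0 + 0 + (0 + 0)) has moves —a→ p1
  p1 = b.(a.0 + 0 + (0 + 0)) has moves —b→ p2
  p2 = a.0 + 0 + (0 + 0) has moves —a→ p3
  p3 = 0 has moves deadlocked
LTS(Q): 4 reachable states
  q0 = a.b.(a.0 + (0 + 0)) has moves —a→ q1
  q1 = b.(a.0 + (0 + 0)) has moves —b→ q2
  q2 = a.0 + (0 + 0) has moves —a→ q3
  q3 = 0 has moves deadlocked
Coarsest stable partition (strong bisimilarity classes):
  B0 = {p0, q0}
  B1 = {p1, q1}
  B2 = {p2, q2}
  B3 = {p3, q3}
p0 ∈ B0, q0 ∈ B0 → same block

bisimilar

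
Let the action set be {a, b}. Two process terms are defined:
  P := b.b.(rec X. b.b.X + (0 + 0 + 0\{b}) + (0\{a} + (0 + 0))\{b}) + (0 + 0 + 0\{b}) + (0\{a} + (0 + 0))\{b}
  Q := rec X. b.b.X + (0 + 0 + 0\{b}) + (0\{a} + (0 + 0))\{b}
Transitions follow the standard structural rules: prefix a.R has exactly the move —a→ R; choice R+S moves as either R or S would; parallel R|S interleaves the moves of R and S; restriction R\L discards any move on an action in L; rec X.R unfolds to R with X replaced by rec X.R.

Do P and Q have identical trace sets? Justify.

LTS(P): 3 reachable states
  s0 = b.b.(rec X. b.b.X + (0 + 0 + 0\{b}) + (0\{a} + (0 + 0))\{b}) + (0 + 0 + 0\{b}) + (0\{a} + (0 + 0))\{b} | —b→ s1
  s1 = b.(rec X. b.b.X + (0 + 0 + 0\{b}) + (0\{a} + (0 + 0))\{b}) | —b→ s2
  s2 = rec X. b.b.X + (0 + 0 + 0\{b}) + (0\{a} + (0 + 0))\{b} | —b→ s1
LTS(Q): 2 reachable states
  t0 = rec X. b.b.X + (0 + 0 + 0\{b}) + (0\{a} + (0 + 0))\{b} | —b→ t1
  t1 = b.(rec X. b.b.X + (0 + 0 + 0\{b}) + (0\{a} + (0 + 0))\{b}) | —b→ t0
Coarsest stable partition (strong bisimilarity classes):
  B0 = {s0, s1, s2, t0, t1}
s0 ∈ B0, t0 ∈ B0 → same block
Bisimilar ⇒ trace-equivalent.

trace-equivalent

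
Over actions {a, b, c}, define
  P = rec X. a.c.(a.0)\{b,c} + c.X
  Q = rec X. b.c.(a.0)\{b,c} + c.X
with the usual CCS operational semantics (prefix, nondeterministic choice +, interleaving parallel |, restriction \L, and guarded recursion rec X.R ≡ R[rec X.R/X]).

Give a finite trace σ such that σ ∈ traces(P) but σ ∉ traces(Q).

P's transition system — 4 states:
  p0 = rec X. a.c.(a.0)\{b,c} + c.X has moves ··a··> p1, ··c··> p0
  p1 = c.(a.0)\{b,c} has moves ··c··> p2
  p2 = (a.0)\{b,c} has moves ··a··> p3
  p3 = 0\{b,c} has moves ·
Q's transition system — 4 states:
  q0 = rec X. b.c.(a.0)\{b,c} + c.X has moves ··b··> q1, ··c··> q0
  q1 = c.(a.0)\{b,c} has moves ··c··> q2
  q2 = (a.0)\{b,c} has moves ··a··> q3
  q3 = 0\{b,c} has moves ·
Executing a from P (initial set {p0}):
  [1] a ⇒ {p1}
  — P admits the full trace.
Executing a from Q (initial set {q0}):
  [1] a ⇒ ∅  — Q cannot continue

a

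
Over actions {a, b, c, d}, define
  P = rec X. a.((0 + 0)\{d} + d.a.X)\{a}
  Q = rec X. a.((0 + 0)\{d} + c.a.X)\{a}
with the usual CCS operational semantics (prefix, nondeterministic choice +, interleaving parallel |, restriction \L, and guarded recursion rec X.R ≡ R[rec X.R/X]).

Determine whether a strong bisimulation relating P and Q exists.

LTS(P): 3 reachable states
  s0 = rec X. a.((0 + 0)\{d} + d.a.X)\{a} → -a-> s1
  s1 = ((0 + 0)\{d} + d.a.(rec X. a.((0 + 0)\{d} + d.a.X)\{a}))\{a} → -d-> s2
  s2 = (a.(rec X. a.((0 + 0)\{d} + d.a.X)\{a}))\{a} → ∅
LTS(Q): 3 reachable states
  t0 = rec X. a.((0 + 0)\{d} + c.a.X)\{a} → -a-> t1
  t1 = ((0 + 0)\{d} + c.a.(rec X. a.((0 + 0)\{d} + c.a.X)\{a}))\{a} → -c-> t2
  t2 = (a.(rec X. a.((0 + 0)\{d} + c.a.X)\{a}))\{a} → ∅
Bisimilarity quotient blocks:
  B0 = {s0}
  B1 = {s1}
  B2 = {s2, t2}
  B3 = {t0}
  B4 = {t1}
s0 ∈ B0, t0 ∈ B3 → different blocks

NO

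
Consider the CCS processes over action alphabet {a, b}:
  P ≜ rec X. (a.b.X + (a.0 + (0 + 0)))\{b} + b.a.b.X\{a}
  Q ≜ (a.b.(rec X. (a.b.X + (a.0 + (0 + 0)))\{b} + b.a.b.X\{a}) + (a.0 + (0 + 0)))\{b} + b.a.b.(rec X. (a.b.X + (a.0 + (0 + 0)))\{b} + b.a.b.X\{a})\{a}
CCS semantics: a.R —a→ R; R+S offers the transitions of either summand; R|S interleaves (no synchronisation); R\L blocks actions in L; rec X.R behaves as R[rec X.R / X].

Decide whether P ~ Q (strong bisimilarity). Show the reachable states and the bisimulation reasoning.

LTS(P): 7 reachable states
  u0 = rec X. (a.b.X + (a.0 + (0 + 0)))\{b} + b.a.b.X\{a} :: —a→ u1, —a→ u2, —b→ u3
  u1 = (b.(rec X. (a.b.X + (a.0 + (0 + 0)))\{b} + b.a.b.X\{a}))\{b} :: deadlocked
  u2 = 0\{b} :: deadlocked
  u3 = a.b.(rec X. (a.b.X + (a.0 + (0 + 0)))\{b} + b.a.b.X\{a})\{a} :: —a→ u4
  u4 = b.(rec X. (a.b.X + (a.0 + (0 + 0)))\{b} + b.a.b.X\{a})\{a} :: —b→ u5
  u5 = (rec X. (a.b.X + (a.0 + (0 + 0)))\{b} + b.a.b.X\{a})\{a} :: —b→ u6
  u6 = (a.b.(rec X. (a.b.X + (a.0 + (0 + 0)))\{b} + b.a.b.X\{a})\{a})\{a} :: deadlocked
LTS(Q): 7 reachable states
  v0 = (a.b.(rec X. (a.b.X + (a.0 + (0 + 0)))\{b} + b.a.b.X\{a}) + (a.0 + (0 + 0)))\{b} + b.a.b.(rec X. (a.b.X + (a.0 + (0 + 0)))\{b} + b.a.b.X\{a})\{a} :: —a→ v1, —a→ v2, —b→ v3
  v1 = (b.(rec X. (a.b.X + (a.0 + (0 + 0)))\{b} + b.a.b.X\{a}))\{b} :: deadlocked
  v2 = 0\{b} :: deadlocked
  v3 = a.b.(rec X. (a.b.X + (a.0 + (0 + 0)))\{b} + b.a.b.X\{a})\{a} :: —a→ v4
  v4 = b.(rec X. (a.b.X + (a.0 + (0 + 0)))\{b} + b.a.b.X\{a})\{a} :: —b→ v5
  v5 = (rec X. (a.b.X + (a.0 + (0 + 0)))\{b} + b.a.b.X\{a})\{a} :: —b→ v6
  v6 = (a.b.(rec X. (a.b.X + (a.0 + (0 + 0)))\{b} + b.a.b.X\{a})\{a})\{a} :: deadlocked
Partition-refinement fixed point:
  B0 = {u0, v0}
  B1 = {u3, v3}
  B2 = {u4, v4}
  B3 = {u5, v5}
  B4 = {u1, u2, u6, v1, v2, v6}
u0 ∈ B0, v0 ∈ B0 → same block

bisimilar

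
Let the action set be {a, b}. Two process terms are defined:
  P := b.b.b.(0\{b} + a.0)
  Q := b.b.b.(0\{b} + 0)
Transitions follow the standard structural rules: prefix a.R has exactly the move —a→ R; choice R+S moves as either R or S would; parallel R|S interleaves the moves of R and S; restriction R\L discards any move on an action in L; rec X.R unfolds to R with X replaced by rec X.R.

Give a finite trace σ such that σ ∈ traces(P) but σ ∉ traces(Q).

bbba

LTS(P): 5 reachable states
  m0 = b.b.b.(0\{b} + a.0) has moves =b=> m1
  m1 = b.b.(0\{b} + a.0) has moves =b=> m2
  m2 = b.(0\{b} + a.0) has moves =b=> m3
  m3 = 0\{b} + a.0 has moves =a=> m4
  m4 = 0 has moves (no moves)
LTS(Q): 4 reachable states
  n0 = b.b.b.(0\{b} + 0) has moves =b=> n1
  n1 = b.b.(0\{b} + 0) has moves =b=> n2
  n2 = b.(0\{b} + 0) has moves =b=> n3
  n3 = 0\{b} + 0 has moves (no moves)
Run σ = ⟨bbba⟩ on P: start {m0}
  [1] b ⇒ {m1}
  [2] b ⇒ {m2}
  [3] b ⇒ {m3}
  [4] a ⇒ {m4}
  ✓ P
Run σ = ⟨bbba⟩ on Q: start {n0}
  [1] b ⇒ {n1}
  [2] b ⇒ {n2}
  [3] b ⇒ {n3}
  [4] a ⇒ ∅ (Q stuck)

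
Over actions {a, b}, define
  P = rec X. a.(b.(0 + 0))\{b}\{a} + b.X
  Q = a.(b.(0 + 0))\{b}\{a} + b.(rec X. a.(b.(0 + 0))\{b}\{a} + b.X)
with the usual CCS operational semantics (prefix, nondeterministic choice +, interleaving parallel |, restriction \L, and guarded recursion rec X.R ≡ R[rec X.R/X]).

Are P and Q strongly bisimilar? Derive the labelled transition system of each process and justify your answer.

bisimilar

LTS(P): 2 reachable states
  s0 = rec X. a.(b.(0 + 0))\{b}\{a} + b.X ⊢ ··a··> s1, ··b··> s0
  s1 = (b.(0 + 0))\{b}\{a} ⊢ ·
LTS(Q): 3 reachable states
  t0 = a.(b.(0 + 0))\{b}\{a} + b.(rec X. a.(b.(0 + 0))\{b}\{a} + b.X) ⊢ ··a··> t1, ··b··> t2
  t1 = (b.(0 + 0))\{b}\{a} ⊢ ·
  t2 = rec X. a.(b.(0 + 0))\{b}\{a} + b.X ⊢ ··a··> t1, ··b··> t2
Bisimilarity quotient blocks:
  B0 = {s0, t0, t2}
  B1 = {s1, t1}
s0 ∈ B0, t0 ∈ B0 → same block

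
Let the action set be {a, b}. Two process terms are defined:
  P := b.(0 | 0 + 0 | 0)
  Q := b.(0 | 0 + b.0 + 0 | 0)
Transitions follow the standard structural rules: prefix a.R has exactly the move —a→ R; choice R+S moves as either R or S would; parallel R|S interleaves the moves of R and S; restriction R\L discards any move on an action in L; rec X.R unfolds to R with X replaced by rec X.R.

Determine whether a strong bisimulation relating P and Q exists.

not bisimilar

P's transition system — 2 states:
  p0 = b.(0 | 0 + 0 | 0) has moves --b--▸ p1
  p1 = 0 | 0 + 0 | 0 has moves ∅
Q's transition system — 3 states:
  q0 = b.(0 | 0 + b.0 + 0 | 0) has moves --b--▸ q1
  q1 = 0 | 0 + b.0 + 0 | 0 has moves --b--▸ q2
  q2 = 0 has moves ∅
Partition-refinement fixed point:
  B0 = {p0, q1}
  B1 = {p1, q2}
  B2 = {q0}
p0 ∈ B0, q0 ∈ B2 → different blocks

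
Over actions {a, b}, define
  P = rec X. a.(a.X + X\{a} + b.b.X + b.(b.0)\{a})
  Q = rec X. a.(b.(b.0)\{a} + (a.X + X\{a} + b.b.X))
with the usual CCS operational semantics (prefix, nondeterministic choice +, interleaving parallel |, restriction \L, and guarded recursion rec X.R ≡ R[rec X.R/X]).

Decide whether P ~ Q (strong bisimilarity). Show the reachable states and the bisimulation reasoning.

P ~ Q

P's transition system — 5 states:
  p0 = rec X. a.(a.X + X\{a} + b.b.X + b.(b.0)\{a}) ⊢ --a--▸ p1
  p1 = a.(rec X. a.(a.X + X\{a} + b.b.X + b.(b.0)\{a})) + (rec X. a.(a.X + X\{a} + b.b.X + b.(b.0)\{a}))\{a} + b.b.(rec X. a.(a.X + X\{a} + b.b.X + b.(b.0)\{a})) + b.(b.0)\{a} ⊢ --a--▸ p0, --b--▸ p2, --b--▸ p3
  p2 = (b.0)\{a} ⊢ --b--▸ p4
  p3 = b.(rec X. a.(a.X + X\{a} + b.b.X + b.(b.0)\{a})) ⊢ --b--▸ p0
  p4 = 0\{a} ⊢ (no moves)
Q's transition system — 5 states:
  q0 = rec X. a.(b.(b.0)\{a} + (a.X + X\{a} + b.b.X)) ⊢ --a--▸ q1
  q1 = b.(b.0)\{a} + (a.(rec X. a.(b.(b.0)\{a} + (a.X + X\{a} + b.b.X))) + (rec X. a.(b.(b.0)\{a} + (a.X + X\{a} + b.b.X)))\{a} + b.b.(rec X. a.(b.(b.0)\{a} + (a.X + X\{a} + b.b.X)))) ⊢ --a--▸ q0, --b--▸ q2, --b--▸ q3
  q2 = (b.0)\{a} ⊢ --b--▸ q4
  q3 = b.(rec X. a.(b.(b.0)\{a} + (a.X + X\{a} + b.b.X))) ⊢ --b--▸ q0
  q4 = 0\{a} ⊢ (no moves)
Coarsest stable partition (strong bisimilarity classes):
  B0 = {p0, q0}
  B1 = {p1, q1}
  B2 = {p3, q3}
  B3 = {p2, q2}
  B4 = {p4, q4}
p0 ∈ B0, q0 ∈ B0 → same block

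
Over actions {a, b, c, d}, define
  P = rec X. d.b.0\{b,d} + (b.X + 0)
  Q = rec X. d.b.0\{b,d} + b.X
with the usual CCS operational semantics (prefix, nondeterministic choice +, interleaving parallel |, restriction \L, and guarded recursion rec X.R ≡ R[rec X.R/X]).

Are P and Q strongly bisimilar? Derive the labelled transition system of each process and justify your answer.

Reachable graph of P (3 states):
  m0 = rec X. d.b.0\{b,d} + (b.X + 0) → --b--▸ m0, --d--▸ m1
  m1 = b.0\{b,d} → --b--▸ m2
  m2 = 0\{b,d} → ∅
Reachable graph of Q (3 states):
  n0 = rec X. d.b.0\{b,d} + b.X → --b--▸ n0, --d--▸ n1
  n1 = b.0\{b,d} → --b--▸ n2
  n2 = 0\{b,d} → ∅
Bisimilarity quotient blocks:
  B0 = {m0, n0}
  B1 = {m1, n1}
  B2 = {m2, n2}
m0 ∈ B0, n0 ∈ B0 → same block

bisimilar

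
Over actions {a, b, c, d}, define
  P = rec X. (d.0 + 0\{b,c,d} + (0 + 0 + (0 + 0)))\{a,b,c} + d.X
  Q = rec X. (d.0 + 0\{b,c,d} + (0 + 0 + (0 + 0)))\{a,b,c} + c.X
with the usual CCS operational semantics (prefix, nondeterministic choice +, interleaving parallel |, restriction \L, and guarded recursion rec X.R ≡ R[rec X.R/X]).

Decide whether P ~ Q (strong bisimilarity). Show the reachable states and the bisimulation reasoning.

NO

Reachable graph of P (2 states):
  u0 = rec X. (d.0 + 0\{b,c,d} + (0 + 0 + (0 + 0)))\{a,b,c} + d.X :: -d-> u0, -d-> u1
  u1 = 0\{a,b,c} :: ∅
Reachable graph of Q (2 states):
  v0 = rec X. (d.0 + 0\{b,c,d} + (0 + 0 + (0 + 0)))\{a,b,c} + c.X :: -c-> v0, -d-> v1
  v1 = 0\{a,b,c} :: ∅
Coarsest stable partition (strong bisimilarity classes):
  B0 = {u0}
  B1 = {u1, v1}
  B2 = {v0}
u0 ∈ B0, v0 ∈ B2 → different blocks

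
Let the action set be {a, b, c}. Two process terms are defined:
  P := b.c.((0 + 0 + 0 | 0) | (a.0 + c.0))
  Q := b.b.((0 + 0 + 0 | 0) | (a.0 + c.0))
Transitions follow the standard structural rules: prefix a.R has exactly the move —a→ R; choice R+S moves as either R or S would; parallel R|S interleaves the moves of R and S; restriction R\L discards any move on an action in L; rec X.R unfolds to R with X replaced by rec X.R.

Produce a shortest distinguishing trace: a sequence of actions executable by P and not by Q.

bc

LTS(P): 4 reachable states
  m0 = b.c.((0 + 0 + 0 | 0) | (a.0 + c.0)) has moves —b→ m1
  m1 = c.((0 + 0 + 0 | 0) | (a.0 + c.0)) has moves —c→ m2
  m2 = (0 + 0 + 0 | 0) | (a.0 + c.0) has moves —a→ m3, —c→ m3
  m3 = (0 + 0 + 0 | 0) | 0 has moves deadlocked
LTS(Q): 4 reachable states
  n0 = b.b.((0 + 0 + 0 | 0) | (a.0 + c.0)) has moves —b→ n1
  n1 = b.((0 + 0 + 0 | 0) | (a.0 + c.0)) has moves —b→ n2
  n2 = (0 + 0 + 0 | 0) | (a.0 + c.0) has moves —a→ n3, —c→ n3
  n3 = (0 + 0 + 0 | 0) | 0 has moves deadlocked
Run σ = ⟨bc⟩ on P: start {m0}
  [1] b ⇒ {m1}
  [2] c ⇒ {m2}
  — P admits the full trace.
Run σ = ⟨bc⟩ on Q: start {n0}
  [1] b ⇒ {n1}
  [2] c ⇒ ∅  — Q cannot continue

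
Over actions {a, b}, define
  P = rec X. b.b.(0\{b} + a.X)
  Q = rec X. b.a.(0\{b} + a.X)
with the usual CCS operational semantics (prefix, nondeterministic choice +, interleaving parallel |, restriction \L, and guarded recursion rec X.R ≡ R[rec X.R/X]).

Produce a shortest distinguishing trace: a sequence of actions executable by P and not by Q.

bb

P's transition system — 3 states:
  u0 = rec X. b.b.(0\{b} + a.X) has moves -b-> u1
  u1 = b.(0\{b} + a.(rec X. b.b.(0\{b} + a.X))) has moves -b-> u2
  u2 = 0\{b} + a.(rec X. b.b.(0\{b} + a.X)) has moves -a-> u0
Q's transition system — 3 states:
  v0 = rec X. b.a.(0\{b} + a.X) has moves -b-> v1
  v1 = a.(0\{b} + a.(rec X. b.a.(0\{b} + a.X))) has moves -a-> v2
  v2 = 0\{b} + a.(rec X. b.a.(0\{b} + a.X)) has moves -a-> v0
Executing bb from P (initial set {u0}):
  [1] b ⇒ {u1}
  [2] b ⇒ {u2}
  P completes σ.
Executing bb from Q (initial set {v0}):
  [1] b ⇒ {v1}
  [2] b ⇒ no successor for Q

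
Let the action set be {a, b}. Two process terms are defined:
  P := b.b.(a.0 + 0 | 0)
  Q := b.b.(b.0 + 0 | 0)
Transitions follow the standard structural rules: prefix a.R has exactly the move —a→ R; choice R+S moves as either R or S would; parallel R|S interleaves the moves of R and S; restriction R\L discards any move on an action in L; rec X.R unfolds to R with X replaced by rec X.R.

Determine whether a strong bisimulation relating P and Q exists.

Reachable graph of P (4 states):
  u0 = b.b.(a.0 + 0 | 0) | —b→ u1
  u1 = b.(a.0 + 0 | 0) | —b→ u2
  u2 = a.0 + 0 | 0 | —a→ u3
  u3 = 0 | deadlocked
Reachable graph of Q (4 states):
  v0 = b.b.(b.0 + 0 | 0) | —b→ v1
  v1 = b.(b.0 + 0 | 0) | —b→ v2
  v2 = b.0 + 0 | 0 | —b→ v3
  v3 = 0 | deadlocked
Partition-refinement fixed point:
  B0 = {u0}
  B1 = {u1}
  B2 = {u2}
  B3 = {u3, v3}
  B4 = {v0}
  B5 = {v1}
  B6 = {v2}
u0 ∈ B0, v0 ∈ B4 → different blocks

P ≁ Q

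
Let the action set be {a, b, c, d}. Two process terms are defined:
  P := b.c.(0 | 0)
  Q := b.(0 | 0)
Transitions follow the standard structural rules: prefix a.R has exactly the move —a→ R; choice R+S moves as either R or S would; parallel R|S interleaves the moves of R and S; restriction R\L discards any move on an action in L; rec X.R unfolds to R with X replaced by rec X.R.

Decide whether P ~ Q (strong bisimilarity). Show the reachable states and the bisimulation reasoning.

not bisimilar

P's transition system — 3 states:
  p0 = b.c.(0 | 0) has moves =b=> p1
  p1 = c.(0 | 0) has moves =c=> p2
  p2 = 0 | 0 has moves (no moves)
Q's transition system — 2 states:
  q0 = b.(0 | 0) has moves =b=> q1
  q1 = 0 | 0 has moves (no moves)
Coarsest stable partition (strong bisimilarity classes):
  B0 = {p0}
  B1 = {p1}
  B2 = {p2, q1}
  B3 = {q0}
p0 ∈ B0, q0 ∈ B3 → different blocks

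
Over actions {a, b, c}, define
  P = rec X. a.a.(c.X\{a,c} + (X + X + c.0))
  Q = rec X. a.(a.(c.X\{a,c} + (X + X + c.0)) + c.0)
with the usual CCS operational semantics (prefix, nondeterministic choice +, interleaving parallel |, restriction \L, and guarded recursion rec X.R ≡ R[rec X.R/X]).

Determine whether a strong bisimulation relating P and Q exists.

LTS(P): 5 reachable states
  u0 = rec X. a.a.(c.X\{a,c} + (X + X + c.0)) → ··a··> u1
  u1 = a.(c.(rec X. a.a.(c.X\{a,c} + (X + X + c.0)))\{a,c} + ((rec X. a.a.(c.X\{a,c} + (X + X + c.0))) + (rec X. a.a.(c.X\{a,c} + (X + X + c.0))) + c.0)) → ··a··> u2
  u2 = c.(rec X. a.a.(c.X\{a,c} + (X + X + c.0)))\{a,c} + ((rec X. a.a.(c.X\{a,c} + (X + X + c.0))) + (rec X. a.a.(c.X\{a,c} + (X + X + c.0))) + c.0) → ··a··> u1, ··c··> u3, ··c··> u4
  u3 = (rec X. a.a.(c.X\{a,c} + (X + X + c.0)))\{a,c} → ∅
  u4 = 0 → ∅
LTS(Q): 5 reachable states
  v0 = rec X. a.(a.(c.X\{a,c} + (X + X + c.0)) + c.0) → ··a··> v1
  v1 = a.(c.(rec X. a.(a.(c.X\{a,c} + (X + X + c.0)) + c.0))\{a,c} + ((rec X. a.(a.(c.X\{a,c} + (X + X + c.0)) + c.0)) + (rec X. a.(a.(c.X\{a,c} + (X + X + c.0)) + c.0)) + c.0)) + c.0 → ··a··> v2, ··c··> v3
  v2 = c.(rec X. a.(a.(c.X\{a,c} + (X + X + c.0)) + c.0))\{a,c} + ((rec X. a.(a.(c.X\{a,c} + (X + X + c.0)) + c.0)) + (rec X. a.(a.(c.X\{a,c} + (X + X + c.0)) + c.0)) + c.0) → ··a··> v1, ··c··> v3, ··c··> v4
  v3 = 0 → ∅
  v4 = (rec X. a.(a.(c.X\{a,c} + (X + X + c.0)) + c.0))\{a,c} → ∅
Coarsest stable partition (strong bisimilarity classes):
  B0 = {u0}
  B1 = {u1}
  B2 = {u2}
  B3 = {u3, u4, v3, v4}
  B4 = {v0}
  B5 = {v1, v2}
u0 ∈ B0, v0 ∈ B4 → different blocks

NO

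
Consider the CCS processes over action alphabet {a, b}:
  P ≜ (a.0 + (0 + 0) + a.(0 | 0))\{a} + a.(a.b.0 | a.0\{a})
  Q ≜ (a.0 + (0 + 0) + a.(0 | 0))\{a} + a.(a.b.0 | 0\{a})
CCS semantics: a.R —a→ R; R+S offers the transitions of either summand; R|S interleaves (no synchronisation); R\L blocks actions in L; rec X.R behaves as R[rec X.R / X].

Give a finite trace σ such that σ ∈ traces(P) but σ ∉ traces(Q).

Reachable graph of P (7 states):
  m0 = (a.0 + (0 + 0) + a.(0 | 0))\{a} + a.(a.b.0 | a.0\{a}) | --a--▸ m1
  m1 = a.b.0 | a.0\{a} | --a--▸ m2, --a--▸ m3
  m2 = a.b.0 | 0\{a} | --a--▸ m4
  m3 = b.0 | a.0\{a} | --a--▸ m4, --b--▸ m5
  m4 = b.0 | 0\{a} | --b--▸ m6
  m5 = 0 | a.0\{a} | --a--▸ m6
  m6 = 0 | 0\{a} | deadlocked
Reachable graph of Q (4 states):
  n0 = (a.0 + (0 + 0) + a.(0 | 0))\{a} + a.(a.b.0 | 0\{a}) | --a--▸ n1
  n1 = a.b.0 | 0\{a} | --a--▸ n2
  n2 = b.0 | 0\{a} | --b--▸ n3
  n3 = 0 | 0\{a} | deadlocked
Executing aaa from P (initial set {m0}):
  after a @ step 1: {m1}
  after a @ step 2: {m2, m3}
  after a @ step 3: {m4}
  P completes σ.
Executing aaa from Q (initial set {n0}):
  after a @ step 1: {n1}
  after a @ step 2: {n2}
  after a @ step 3: ∅  — Q cannot continue

aaa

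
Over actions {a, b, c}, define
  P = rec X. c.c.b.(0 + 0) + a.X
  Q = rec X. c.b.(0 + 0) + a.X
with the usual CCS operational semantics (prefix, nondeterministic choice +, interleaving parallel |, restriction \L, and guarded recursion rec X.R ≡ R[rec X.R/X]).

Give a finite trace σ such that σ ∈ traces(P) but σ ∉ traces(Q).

LTS(P): 4 reachable states
  s0 = rec X. c.c.b.(0 + 0) + a.X ⊢ --a--▸ s0, --c--▸ s1
  s1 = c.b.(0 + 0) ⊢ --c--▸ s2
  s2 = b.(0 + 0) ⊢ --b--▸ s3
  s3 = 0 + 0 ⊢ (no moves)
LTS(Q): 3 reachable states
  t0 = rec X. c.b.(0 + 0) + a.X ⊢ --a--▸ t0, --c--▸ t1
  t1 = b.(0 + 0) ⊢ --b--▸ t2
  t2 = 0 + 0 ⊢ (no moves)
Run σ = ⟨cc⟩ on P: start {s0}
  [1] c ⇒ {s1}
  [2] c ⇒ {s2}
  P completes σ.
Run σ = ⟨cc⟩ on Q: start {t0}
  [1] c ⇒ {t1}
  [2] c ⇒ no successor for Q

cc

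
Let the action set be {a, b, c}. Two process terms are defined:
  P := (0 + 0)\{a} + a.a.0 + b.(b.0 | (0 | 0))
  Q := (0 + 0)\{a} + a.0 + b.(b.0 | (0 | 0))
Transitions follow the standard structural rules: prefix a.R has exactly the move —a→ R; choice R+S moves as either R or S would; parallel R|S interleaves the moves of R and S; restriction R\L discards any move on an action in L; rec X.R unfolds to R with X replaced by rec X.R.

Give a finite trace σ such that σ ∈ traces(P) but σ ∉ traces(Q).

P's transition system — 5 states:
  u0 = (0 + 0)\{a} + a.a.0 + b.(b.0 | (0 | 0)) → =a=> u1, =b=> u2
  u1 = a.0 → =a=> u3
  u2 = b.0 | (0 | 0) → =b=> u4
  u3 = 0 → ·
  u4 = 0 | (0 | 0) → ·
Q's transition system — 4 states:
  v0 = (0 + 0)\{a} + a.0 + b.(b.0 | (0 | 0)) → =a=> v1, =b=> v2
  v1 = 0 → ·
  v2 = b.0 | (0 | 0) → =b=> v3
  v3 = 0 | (0 | 0) → ·
Run σ = ⟨aa⟩ on P: start {u0}
  step 1 (a): {u1}
  step 2 (a): {u3}
  — P admits the full trace.
Run σ = ⟨aa⟩ on Q: start {v0}
  step 1 (a): {v1}
  step 2 (a): ∅  — Q cannot continue

aa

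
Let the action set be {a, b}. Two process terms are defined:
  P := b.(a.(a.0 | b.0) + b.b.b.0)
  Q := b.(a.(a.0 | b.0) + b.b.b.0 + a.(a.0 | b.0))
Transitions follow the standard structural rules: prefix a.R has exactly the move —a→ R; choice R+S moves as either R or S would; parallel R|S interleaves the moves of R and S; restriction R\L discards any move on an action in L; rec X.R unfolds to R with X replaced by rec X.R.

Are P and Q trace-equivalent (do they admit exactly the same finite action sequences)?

LTS(P): 9 reachable states
  u0 = b.(a.(a.0 | b.0) + b.b.b.0) :: —b→ u1
  u1 = a.(a.0 | b.0) + b.b.b.0 :: —a→ u2, —b→ u3
  u2 = a.0 | b.0 :: —a→ u4, —b→ u5
  u3 = b.b.0 :: —b→ u6
  u4 = 0 | b.0 :: —b→ u7
  u5 = a.0 | 0 :: —a→ u7
  u6 = b.0 :: —b→ u8
  u7 = 0 | 0 :: (no moves)
  u8 = 0 :: (no moves)
LTS(Q): 9 reachable states
  v0 = b.(a.(a.0 | b.0) + b.b.b.0 + a.(a.0 | b.0)) :: —b→ v1
  v1 = a.(a.0 | b.0) + b.b.b.0 + a.(a.0 | b.0) :: —a→ v2, —b→ v3
  v2 = a.0 | b.0 :: —a→ v4, —b→ v5
  v3 = b.b.0 :: —b→ v6
  v4 = 0 | b.0 :: —b→ v7
  v5 = a.0 | 0 :: —a→ v7
  v6 = b.0 :: —b→ v8
  v7 = 0 | 0 :: (no moves)
  v8 = 0 :: (no moves)
Bisimilarity quotient blocks:
  B0 = {u0, v0}
  B1 = {u1, v1}
  B2 = {u3, v3}
  B3 = {u4, u6, v4, v6}
  B4 = {u7, u8, v7, v8}
  B5 = {u2, v2}
  B6 = {u5, v5}
u0 ∈ B0, v0 ∈ B0 → same block
Bisimilar ⇒ trace-equivalent.

YES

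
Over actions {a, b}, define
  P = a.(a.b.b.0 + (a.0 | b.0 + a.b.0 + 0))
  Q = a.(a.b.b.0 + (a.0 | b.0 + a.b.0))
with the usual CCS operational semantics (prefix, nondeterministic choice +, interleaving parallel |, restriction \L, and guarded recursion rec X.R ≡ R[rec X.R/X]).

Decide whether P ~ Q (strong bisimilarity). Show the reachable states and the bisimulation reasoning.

bisimilar

Reachable graph of P (8 states):
  u0 = a.(a.b.b.0 + (a.0 | b.0 + a.b.0 + 0)) ⊢ —a→ u1
  u1 = a.b.b.0 + (a.0 | b.0 + a.b.0 + 0) ⊢ —a→ u2, —a→ u3, —a→ u4, —b→ u5
  u2 = 0 | b.0 ⊢ —b→ u6
  u3 = b.0 ⊢ —b→ u7
  u4 = b.b.0 ⊢ —b→ u3
  u5 = a.0 | 0 ⊢ —a→ u6
  u6 = 0 | 0 ⊢ ∅
  u7 = 0 ⊢ ∅
Reachable graph of Q (8 states):
  v0 = a.(a.b.b.0 + (a.0 | b.0 + a.b.0)) ⊢ —a→ v1
  v1 = a.b.b.0 + (a.0 | b.0 + a.b.0) ⊢ —a→ v2, —a→ v3, —a→ v4, —b→ v5
  v2 = 0 | b.0 ⊢ —b→ v6
  v3 = b.0 ⊢ —b→ v7
  v4 = b.b.0 ⊢ —b→ v3
  v5 = a.0 | 0 ⊢ —a→ v6
  v6 = 0 | 0 ⊢ ∅
  v7 = 0 ⊢ ∅
Bisimilarity quotient blocks:
  B0 = {u0, v0}
  B1 = {u1, v1}
  B2 = {u2, u3, v2, v3}
  B3 = {u6, u7, v6, v7}
  B4 = {u5, v5}
  B5 = {u4, v4}
u0 ∈ B0, v0 ∈ B0 → same block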